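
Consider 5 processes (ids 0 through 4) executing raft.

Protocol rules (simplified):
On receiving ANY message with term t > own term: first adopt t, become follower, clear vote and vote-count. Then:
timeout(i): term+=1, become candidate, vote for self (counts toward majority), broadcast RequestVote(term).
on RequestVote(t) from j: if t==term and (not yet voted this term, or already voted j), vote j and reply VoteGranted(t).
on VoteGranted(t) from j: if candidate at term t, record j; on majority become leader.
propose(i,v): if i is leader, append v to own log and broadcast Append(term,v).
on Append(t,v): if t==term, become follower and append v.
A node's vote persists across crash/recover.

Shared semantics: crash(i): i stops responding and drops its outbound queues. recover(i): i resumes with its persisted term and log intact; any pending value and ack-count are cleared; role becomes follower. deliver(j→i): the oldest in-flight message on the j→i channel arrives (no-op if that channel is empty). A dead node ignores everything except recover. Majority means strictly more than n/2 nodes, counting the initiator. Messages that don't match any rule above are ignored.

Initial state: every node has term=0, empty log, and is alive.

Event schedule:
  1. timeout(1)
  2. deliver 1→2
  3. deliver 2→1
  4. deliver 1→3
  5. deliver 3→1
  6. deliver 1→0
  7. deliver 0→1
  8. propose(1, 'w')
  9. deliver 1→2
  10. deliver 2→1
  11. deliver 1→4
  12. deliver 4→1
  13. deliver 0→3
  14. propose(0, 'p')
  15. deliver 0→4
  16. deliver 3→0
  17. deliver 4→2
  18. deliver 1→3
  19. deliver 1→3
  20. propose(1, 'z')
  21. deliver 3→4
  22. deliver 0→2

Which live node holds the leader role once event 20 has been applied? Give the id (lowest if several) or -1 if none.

1

1. timeout(1):  <1:cand t1 ->
2. deliver 1→2:  <2:foll t1 ->
3. deliver 2→1:  nop
4. deliver 1→3:  <3:foll t1 ->
5. deliver 3→1:  <1:lead t1 ->
6. deliver 1→0:  <0:foll t1 ->
7. deliver 0→1:  nop
8. propose(1,'w'):  <1:lead t1 w>
9. deliver 1→2:  <2:foll t1 w>
10. deliver 2→1:  nop
11. deliver 1→4:  <4:foll t1 ->
12. deliver 4→1:  nop
13. deliver 0→3:  nop
14. propose(0,'p'):  nop
15. deliver 0→4:  nop
16. deliver 3→0:  nop
17. deliver 4→2:  nop
18. deliver 1→3:  <3:foll t1 w>
19. deliver 1→3:  nop
20. propose(1,'z'):  <1:lead t1 w,z>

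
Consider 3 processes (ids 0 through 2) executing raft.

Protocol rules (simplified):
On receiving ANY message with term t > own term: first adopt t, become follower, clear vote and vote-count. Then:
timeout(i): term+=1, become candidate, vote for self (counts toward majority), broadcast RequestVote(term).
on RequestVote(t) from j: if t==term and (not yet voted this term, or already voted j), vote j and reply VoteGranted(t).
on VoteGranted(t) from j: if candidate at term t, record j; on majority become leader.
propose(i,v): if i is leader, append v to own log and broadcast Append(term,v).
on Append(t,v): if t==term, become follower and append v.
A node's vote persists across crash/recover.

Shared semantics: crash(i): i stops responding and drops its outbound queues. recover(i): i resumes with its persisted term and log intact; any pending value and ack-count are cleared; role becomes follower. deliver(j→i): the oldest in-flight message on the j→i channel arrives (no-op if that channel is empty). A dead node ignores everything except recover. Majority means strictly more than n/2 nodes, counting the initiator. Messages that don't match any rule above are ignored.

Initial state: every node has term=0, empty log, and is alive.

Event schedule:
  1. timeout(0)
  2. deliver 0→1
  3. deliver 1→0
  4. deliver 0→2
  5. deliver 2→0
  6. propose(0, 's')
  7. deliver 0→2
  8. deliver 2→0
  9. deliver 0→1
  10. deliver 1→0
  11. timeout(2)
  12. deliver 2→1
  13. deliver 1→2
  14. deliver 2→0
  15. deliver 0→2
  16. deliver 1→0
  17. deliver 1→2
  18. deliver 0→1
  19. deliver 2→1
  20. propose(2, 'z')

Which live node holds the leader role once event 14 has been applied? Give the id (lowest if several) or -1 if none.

2

after 1 — timeout(0): n0:cand/t1/[-]
after 2 — deliver 0→1: n1:foll/t1/[-]
after 3 — deliver 1→0: n0:lead/t1/[-]
after 4 — deliver 0→2: n2:foll/t1/[-]
after 5 — deliver 2→0: ·
after 6 — propose(0,'s'): n0:lead/t1/[s]
after 7 — deliver 0→2: n2:foll/t1/[s]
after 8 — deliver 2→0: ·
after 9 — deliver 0→1: n1:foll/t1/[s]
after 10 — deliver 1→0: ·
after 11 — timeout(2): n2:cand/t2/[s]
after 12 — deliver 2→1: n1:foll/t2/[s]
after 13 — deliver 1→2: n2:lead/t2/[s]
after 14 — deliver 2→0: n0:foll/t2/[s]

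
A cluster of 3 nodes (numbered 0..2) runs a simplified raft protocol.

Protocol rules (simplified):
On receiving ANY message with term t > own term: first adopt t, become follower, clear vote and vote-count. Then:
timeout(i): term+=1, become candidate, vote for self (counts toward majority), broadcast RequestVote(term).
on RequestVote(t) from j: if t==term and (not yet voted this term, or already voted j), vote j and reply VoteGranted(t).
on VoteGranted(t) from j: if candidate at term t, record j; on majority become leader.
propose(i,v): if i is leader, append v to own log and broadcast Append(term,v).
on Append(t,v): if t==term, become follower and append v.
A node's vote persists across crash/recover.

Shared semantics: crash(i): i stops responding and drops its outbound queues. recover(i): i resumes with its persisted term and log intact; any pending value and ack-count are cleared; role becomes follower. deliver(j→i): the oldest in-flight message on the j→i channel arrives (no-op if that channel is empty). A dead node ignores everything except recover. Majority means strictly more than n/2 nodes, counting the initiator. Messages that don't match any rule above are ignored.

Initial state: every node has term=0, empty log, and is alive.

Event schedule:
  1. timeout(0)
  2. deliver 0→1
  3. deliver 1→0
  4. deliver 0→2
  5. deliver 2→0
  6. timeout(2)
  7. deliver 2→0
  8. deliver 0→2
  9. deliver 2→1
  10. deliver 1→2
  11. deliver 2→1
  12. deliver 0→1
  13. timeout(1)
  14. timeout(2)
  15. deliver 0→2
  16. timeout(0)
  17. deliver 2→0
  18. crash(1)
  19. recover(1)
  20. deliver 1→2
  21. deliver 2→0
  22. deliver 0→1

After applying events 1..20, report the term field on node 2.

1. timeout(0):  <0:cand t1 ->
2. deliver 0→1:  <1:foll t1 ->
3. deliver 1→0:  <0:lead t1 ->
4. deliver 0→2:  <2:foll t1 ->
5. deliver 2→0:  nop
6. timeout(2):  <2:cand t2 ->
7. deliver 2→0:  <0:foll t2 ->
8. deliver 0→2:  <2:lead t2 ->
9. deliver 2→1:  <1:foll t2 ->
10. deliver 1→2:  nop
11. deliver 2→1:  nop
12. deliver 0→1:  nop
13. timeout(1):  <1:cand t3 ->
14. timeout(2):  <2:cand t3 ->
15. deliver 0→2:  nop
16. timeout(0):  <0:cand t3 ->
17. deliver 2→0:  nop
18. crash(1):  <1:✗cand t3 ->
19. recover(1):  <1:foll t3 ->
20. deliver 1→2:  nop

3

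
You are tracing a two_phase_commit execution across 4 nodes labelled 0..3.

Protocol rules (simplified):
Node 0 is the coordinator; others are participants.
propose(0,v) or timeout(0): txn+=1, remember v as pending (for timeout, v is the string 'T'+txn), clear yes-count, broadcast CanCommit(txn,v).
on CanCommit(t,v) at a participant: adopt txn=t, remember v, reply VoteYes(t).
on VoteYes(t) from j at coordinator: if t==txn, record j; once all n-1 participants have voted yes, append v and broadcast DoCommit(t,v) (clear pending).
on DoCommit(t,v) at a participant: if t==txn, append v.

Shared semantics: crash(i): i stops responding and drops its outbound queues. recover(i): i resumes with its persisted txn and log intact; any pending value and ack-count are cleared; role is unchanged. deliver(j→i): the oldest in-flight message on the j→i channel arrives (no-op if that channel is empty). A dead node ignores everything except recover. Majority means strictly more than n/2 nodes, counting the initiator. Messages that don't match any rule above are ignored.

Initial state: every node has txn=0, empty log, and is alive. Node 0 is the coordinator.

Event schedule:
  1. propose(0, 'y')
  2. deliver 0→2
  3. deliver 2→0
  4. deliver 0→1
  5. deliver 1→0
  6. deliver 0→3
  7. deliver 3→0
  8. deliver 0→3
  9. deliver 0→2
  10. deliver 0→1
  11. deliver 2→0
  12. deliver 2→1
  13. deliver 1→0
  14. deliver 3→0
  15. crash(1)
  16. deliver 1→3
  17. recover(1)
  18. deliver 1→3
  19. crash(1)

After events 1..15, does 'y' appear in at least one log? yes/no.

yes

e1 propose(0,'y'): 0[coor,t=1,-]
e2 deliver 0→2: 2[part,t=1,-]
e3 deliver 2→0: ·
e4 deliver 0→1: 1[part,t=1,-]
e5 deliver 1→0: ·
e6 deliver 0→3: 3[part,t=1,-]
e7 deliver 3→0: 0[coor,t=1,y]
e8 deliver 0→3: 3[part,t=1,y]
e9 deliver 0→2: 2[part,t=1,y]
e10 deliver 0→1: 1[part,t=1,y]
e11 deliver 2→0: ·
e12 deliver 2→1: ·
e13 deliver 1→0: ·
e14 deliver 3→0: ·
e15 crash(1): 1[✗part,t=1,y]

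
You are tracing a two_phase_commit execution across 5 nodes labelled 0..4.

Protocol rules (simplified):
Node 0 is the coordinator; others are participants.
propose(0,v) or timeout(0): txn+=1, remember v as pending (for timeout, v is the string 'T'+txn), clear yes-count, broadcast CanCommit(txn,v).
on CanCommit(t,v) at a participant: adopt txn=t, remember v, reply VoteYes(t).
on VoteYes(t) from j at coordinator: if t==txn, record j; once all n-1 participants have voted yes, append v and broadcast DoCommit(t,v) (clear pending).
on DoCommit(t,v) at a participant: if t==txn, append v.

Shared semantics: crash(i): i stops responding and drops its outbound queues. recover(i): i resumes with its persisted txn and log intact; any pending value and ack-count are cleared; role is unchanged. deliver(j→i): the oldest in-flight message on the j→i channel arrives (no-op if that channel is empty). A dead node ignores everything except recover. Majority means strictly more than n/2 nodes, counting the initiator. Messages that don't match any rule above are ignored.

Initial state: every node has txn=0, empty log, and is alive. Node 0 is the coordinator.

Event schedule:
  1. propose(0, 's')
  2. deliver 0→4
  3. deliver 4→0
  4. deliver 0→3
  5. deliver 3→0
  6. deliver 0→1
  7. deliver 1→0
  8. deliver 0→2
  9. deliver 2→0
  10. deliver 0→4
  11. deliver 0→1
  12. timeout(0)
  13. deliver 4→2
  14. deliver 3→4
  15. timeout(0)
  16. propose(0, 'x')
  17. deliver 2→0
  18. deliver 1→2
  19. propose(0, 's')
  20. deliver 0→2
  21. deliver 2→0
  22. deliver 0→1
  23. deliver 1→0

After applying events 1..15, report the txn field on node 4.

e1 propose(0,'s'): 0[coor,t=1,-]
e2 deliver 0→4: 4[part,t=1,-]
e3 deliver 4→0: ·
e4 deliver 0→3: 3[part,t=1,-]
e5 deliver 3→0: ·
e6 deliver 0→1: 1[part,t=1,-]
e7 deliver 1→0: ·
e8 deliver 0→2: 2[part,t=1,-]
e9 deliver 2→0: 0[coor,t=1,s]
e10 deliver 0→4: 4[part,t=1,s]
e11 deliver 0→1: 1[part,t=1,s]
e12 timeout(0): 0[coor,t=2,s]
e13 deliver 4→2: ·
e14 deliver 3→4: ·
e15 timeout(0): 0[coor,t=3,s]

1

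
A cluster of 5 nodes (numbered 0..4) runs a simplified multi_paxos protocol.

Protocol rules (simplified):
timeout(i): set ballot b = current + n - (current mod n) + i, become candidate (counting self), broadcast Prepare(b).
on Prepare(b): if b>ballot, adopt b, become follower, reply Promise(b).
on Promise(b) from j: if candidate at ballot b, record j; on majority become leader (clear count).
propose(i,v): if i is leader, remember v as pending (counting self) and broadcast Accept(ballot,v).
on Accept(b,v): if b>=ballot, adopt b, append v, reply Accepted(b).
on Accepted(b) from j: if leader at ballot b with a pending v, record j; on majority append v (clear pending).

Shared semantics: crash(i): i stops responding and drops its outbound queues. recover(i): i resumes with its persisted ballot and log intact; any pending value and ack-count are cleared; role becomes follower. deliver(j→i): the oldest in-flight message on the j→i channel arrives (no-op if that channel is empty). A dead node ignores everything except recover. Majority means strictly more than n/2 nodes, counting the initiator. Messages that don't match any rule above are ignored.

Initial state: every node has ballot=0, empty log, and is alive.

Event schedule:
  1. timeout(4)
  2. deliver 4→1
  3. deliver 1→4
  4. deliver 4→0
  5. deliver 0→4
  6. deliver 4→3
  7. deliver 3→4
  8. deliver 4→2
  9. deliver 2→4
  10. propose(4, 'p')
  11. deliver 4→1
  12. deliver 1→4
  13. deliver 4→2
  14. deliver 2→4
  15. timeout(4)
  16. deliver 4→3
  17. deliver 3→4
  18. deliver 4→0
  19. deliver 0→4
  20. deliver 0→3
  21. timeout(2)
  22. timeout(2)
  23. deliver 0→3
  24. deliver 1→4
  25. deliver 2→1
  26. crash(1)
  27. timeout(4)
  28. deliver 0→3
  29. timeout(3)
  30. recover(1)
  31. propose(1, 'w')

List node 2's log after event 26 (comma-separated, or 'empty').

p

e1 timeout(4): 4[cand,b=9,-]
e2 deliver 4→1: 1[foll,b=9,-]
e3 deliver 1→4: ·
e4 deliver 4→0: 0[foll,b=9,-]
e5 deliver 0→4: 4[lead,b=9,-]
e6 deliver 4→3: 3[foll,b=9,-]
e7 deliver 3→4: ·
e8 deliver 4→2: 2[foll,b=9,-]
e9 deliver 2→4: ·
e10 propose(4,'p'): ·
e11 deliver 4→1: 1[foll,b=9,p]
e12 deliver 1→4: ·
e13 deliver 4→2: 2[foll,b=9,p]
e14 deliver 2→4: 4[lead,b=9,p]
e15 timeout(4): 4[cand,b=14,p]
e16 deliver 4→3: 3[foll,b=9,p]
e17 deliver 3→4: ·
e18 deliver 4→0: 0[foll,b=9,p]
e19 deliver 0→4: ·
e20 deliver 0→3: ·
e21 timeout(2): 2[cand,b=12,p]
e22 timeout(2): 2[cand,b=17,p]
e23 deliver 0→3: ·
e24 deliver 1→4: ·
e25 deliver 2→1: 1[foll,b=12,p]
e26 crash(1): 1[✗foll,b=12,p]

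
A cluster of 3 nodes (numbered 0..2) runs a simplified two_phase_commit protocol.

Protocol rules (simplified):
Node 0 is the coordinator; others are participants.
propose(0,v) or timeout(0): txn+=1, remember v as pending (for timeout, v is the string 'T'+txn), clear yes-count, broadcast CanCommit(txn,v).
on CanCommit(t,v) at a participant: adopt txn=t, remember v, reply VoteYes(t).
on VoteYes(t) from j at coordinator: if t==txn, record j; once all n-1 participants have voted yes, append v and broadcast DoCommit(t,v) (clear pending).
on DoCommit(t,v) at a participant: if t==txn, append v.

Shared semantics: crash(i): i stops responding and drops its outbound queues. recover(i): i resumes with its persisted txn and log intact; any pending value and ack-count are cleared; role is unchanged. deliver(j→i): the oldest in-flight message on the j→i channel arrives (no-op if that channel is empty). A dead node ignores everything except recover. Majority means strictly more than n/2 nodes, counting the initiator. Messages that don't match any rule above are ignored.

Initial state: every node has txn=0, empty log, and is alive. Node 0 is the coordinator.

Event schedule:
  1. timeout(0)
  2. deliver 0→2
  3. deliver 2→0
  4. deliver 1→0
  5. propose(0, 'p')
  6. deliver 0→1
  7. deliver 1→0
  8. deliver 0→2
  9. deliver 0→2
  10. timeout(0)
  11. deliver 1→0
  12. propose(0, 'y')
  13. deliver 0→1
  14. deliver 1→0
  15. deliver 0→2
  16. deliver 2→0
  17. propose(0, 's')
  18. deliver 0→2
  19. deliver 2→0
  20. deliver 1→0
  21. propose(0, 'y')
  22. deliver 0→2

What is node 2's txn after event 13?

step 1 timeout(0): 0={coor,t=1,log=-}
step 2 deliver 0→2: 2={part,t=1,log=-}
step 3 deliver 2→0: —
step 4 deliver 1→0: —
step 5 propose(0,'p'): 0={coor,t=2,log=-}
step 6 deliver 0→1: 1={part,t=1,log=-}
step 7 deliver 1→0: —
step 8 deliver 0→2: 2={part,t=2,log=-}
step 9 deliver 0→2: —
step 10 timeout(0): 0={coor,t=3,log=-}
step 11 deliver 1→0: —
step 12 propose(0,'y'): 0={coor,t=4,log=-}
step 13 deliver 0→1: 1={part,t=2,log=-}

2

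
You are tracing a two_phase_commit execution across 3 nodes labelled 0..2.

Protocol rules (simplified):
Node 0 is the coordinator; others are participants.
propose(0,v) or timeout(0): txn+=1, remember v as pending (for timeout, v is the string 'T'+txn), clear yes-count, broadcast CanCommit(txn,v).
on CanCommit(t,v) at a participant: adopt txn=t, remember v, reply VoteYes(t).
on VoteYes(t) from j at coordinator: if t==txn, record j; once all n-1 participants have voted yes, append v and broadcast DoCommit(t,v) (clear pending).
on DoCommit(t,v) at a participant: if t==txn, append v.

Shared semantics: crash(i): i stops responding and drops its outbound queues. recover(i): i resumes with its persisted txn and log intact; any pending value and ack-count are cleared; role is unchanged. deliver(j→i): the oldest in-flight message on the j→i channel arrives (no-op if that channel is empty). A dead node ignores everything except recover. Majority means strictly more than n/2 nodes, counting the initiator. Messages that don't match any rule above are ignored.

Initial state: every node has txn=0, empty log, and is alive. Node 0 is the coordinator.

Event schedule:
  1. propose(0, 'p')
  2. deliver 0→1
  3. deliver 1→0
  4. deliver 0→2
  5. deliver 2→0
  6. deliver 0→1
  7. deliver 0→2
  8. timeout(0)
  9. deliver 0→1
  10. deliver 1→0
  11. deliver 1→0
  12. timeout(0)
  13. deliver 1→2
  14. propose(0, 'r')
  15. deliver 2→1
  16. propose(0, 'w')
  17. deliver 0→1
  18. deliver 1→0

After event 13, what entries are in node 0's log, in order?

after 1 — propose(0,'p'): n0:coor/t1/[-]
after 2 — deliver 0→1: n1:part/t1/[-]
after 3 — deliver 1→0: ·
after 4 — deliver 0→2: n2:part/t1/[-]
after 5 — deliver 2→0: n0:coor/t1/[p]
after 6 — deliver 0→1: n1:part/t1/[p]
after 7 — deliver 0→2: n2:part/t1/[p]
after 8 — timeout(0): n0:coor/t2/[p]
after 9 — deliver 0→1: n1:part/t2/[p]
after 10 — deliver 1→0: ·
after 11 — deliver 1→0: ·
after 12 — timeout(0): n0:coor/t3/[p]
after 13 — deliver 1→2: ·

p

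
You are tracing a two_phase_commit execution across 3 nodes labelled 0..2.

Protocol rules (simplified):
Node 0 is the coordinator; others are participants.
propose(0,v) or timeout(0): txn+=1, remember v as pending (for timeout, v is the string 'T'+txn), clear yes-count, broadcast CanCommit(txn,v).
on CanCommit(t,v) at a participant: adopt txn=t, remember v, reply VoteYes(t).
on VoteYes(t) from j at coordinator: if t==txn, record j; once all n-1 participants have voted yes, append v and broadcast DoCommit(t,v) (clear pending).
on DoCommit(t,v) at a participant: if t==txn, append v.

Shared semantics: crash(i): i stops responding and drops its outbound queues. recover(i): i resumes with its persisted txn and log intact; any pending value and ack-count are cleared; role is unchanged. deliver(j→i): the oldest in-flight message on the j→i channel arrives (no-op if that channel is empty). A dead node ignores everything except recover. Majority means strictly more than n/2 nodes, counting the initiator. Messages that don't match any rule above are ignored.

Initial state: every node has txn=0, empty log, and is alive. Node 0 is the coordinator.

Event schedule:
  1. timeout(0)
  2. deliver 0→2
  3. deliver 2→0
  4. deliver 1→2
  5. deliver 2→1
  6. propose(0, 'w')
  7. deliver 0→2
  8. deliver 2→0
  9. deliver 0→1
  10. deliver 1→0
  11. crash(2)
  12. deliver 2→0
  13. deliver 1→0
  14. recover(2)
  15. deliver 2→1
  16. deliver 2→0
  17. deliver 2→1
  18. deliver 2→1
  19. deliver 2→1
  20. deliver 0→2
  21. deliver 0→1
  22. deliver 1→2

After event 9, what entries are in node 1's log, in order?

empty

[1] timeout(0) → N0(coor t1 [-])
[2] deliver 0→2 → N2(part t1 [-])
[3] deliver 2→0 → ∅
[4] deliver 1→2 → ∅
[5] deliver 2→1 → ∅
[6] propose(0,'w') → N0(coor t2 [-])
[7] deliver 0→2 → N2(part t2 [-])
[8] deliver 2→0 → ∅
[9] deliver 0→1 → N1(part t1 [-])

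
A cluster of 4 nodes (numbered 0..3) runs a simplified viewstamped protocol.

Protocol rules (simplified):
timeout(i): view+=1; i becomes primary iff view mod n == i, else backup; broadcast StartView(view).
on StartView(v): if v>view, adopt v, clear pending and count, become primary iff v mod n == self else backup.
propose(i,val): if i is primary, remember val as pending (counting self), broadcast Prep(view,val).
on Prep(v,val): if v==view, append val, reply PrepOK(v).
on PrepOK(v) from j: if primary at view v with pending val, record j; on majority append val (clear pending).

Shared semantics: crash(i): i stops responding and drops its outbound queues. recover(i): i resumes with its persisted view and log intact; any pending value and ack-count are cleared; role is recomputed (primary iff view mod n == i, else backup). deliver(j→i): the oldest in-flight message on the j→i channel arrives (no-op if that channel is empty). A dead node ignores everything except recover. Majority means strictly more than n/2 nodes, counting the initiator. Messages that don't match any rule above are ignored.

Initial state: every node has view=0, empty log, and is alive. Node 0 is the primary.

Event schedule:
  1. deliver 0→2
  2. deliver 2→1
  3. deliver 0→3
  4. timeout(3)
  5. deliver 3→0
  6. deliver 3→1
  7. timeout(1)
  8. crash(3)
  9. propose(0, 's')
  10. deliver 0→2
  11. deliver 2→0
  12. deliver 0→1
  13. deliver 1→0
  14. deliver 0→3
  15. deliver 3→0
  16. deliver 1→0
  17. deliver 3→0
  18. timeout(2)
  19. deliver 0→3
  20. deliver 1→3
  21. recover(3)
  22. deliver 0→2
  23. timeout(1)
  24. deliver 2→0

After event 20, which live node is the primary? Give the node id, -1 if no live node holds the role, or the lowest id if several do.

[1] deliver 0→2 → ∅
[2] deliver 2→1 → ∅
[3] deliver 0→3 → ∅
[4] timeout(3) → N3(back v1 [-])
[5] deliver 3→0 → N0(back v1 [-])
[6] deliver 3→1 → N1(prim v1 [-])
[7] timeout(1) → N1(back v2 [-])
[8] crash(3) → N3(✗back v1 [-])
[9] propose(0,'s') → ∅
[10] deliver 0→2 → ∅
[11] deliver 2→0 → ∅
[12] deliver 0→1 → ∅
[13] deliver 1→0 → N0(back v2 [-])
[14] deliver 0→3 → ∅
[15] deliver 3→0 → ∅
[16] deliver 1→0 → ∅
[17] deliver 3→0 → ∅
[18] timeout(2) → N2(back v1 [-])
[19] deliver 0→3 → ∅
[20] deliver 1→3 → ∅

-1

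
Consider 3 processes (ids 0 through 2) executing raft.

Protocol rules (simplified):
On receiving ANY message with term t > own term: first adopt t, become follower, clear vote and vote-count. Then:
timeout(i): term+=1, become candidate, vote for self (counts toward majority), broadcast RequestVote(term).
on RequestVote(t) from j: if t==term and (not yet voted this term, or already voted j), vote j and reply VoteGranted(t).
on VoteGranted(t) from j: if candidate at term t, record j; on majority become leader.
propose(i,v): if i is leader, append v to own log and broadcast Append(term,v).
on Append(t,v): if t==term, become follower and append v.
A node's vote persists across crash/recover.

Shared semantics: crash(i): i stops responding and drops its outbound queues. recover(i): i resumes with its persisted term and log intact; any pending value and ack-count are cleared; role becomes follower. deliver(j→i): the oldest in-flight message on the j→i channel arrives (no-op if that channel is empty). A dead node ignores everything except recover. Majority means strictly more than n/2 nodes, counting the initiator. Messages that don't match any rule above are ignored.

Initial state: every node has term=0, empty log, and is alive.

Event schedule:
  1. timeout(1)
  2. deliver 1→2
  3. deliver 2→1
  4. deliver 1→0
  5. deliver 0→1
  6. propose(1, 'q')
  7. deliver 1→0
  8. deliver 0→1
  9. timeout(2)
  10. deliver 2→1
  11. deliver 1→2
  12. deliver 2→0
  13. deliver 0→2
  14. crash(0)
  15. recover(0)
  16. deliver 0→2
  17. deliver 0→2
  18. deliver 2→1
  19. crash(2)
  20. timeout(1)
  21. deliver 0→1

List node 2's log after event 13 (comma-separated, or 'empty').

empty

after 1 — timeout(1): n1:cand/t1/[-]
after 2 — deliver 1→2: n2:foll/t1/[-]
after 3 — deliver 2→1: n1:lead/t1/[-]
after 4 — deliver 1→0: n0:foll/t1/[-]
after 5 — deliver 0→1: ·
after 6 — propose(1,'q'): n1:lead/t1/[q]
after 7 — deliver 1→0: n0:foll/t1/[q]
after 8 — deliver 0→1: ·
after 9 — timeout(2): n2:cand/t2/[-]
after 10 — deliver 2→1: n1:foll/t2/[q]
after 11 — deliver 1→2: ·
after 12 — deliver 2→0: n0:foll/t2/[q]
after 13 — deliver 0→2: n2:lead/t2/[-]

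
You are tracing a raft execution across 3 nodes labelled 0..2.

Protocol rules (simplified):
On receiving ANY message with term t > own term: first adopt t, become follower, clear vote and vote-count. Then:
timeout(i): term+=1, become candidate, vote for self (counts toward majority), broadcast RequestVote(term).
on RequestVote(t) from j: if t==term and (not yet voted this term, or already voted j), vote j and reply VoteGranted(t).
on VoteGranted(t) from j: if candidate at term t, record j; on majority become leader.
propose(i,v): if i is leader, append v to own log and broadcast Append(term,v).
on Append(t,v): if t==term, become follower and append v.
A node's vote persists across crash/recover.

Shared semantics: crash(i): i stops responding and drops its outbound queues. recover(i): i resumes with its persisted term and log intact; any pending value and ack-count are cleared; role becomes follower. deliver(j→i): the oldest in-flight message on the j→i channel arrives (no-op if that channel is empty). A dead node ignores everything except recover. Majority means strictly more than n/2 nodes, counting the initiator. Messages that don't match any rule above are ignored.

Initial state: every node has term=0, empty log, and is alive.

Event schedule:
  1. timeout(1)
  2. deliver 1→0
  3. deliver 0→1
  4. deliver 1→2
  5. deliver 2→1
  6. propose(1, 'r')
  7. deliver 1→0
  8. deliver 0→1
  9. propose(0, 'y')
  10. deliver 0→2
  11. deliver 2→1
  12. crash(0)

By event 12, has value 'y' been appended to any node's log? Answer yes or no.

no

e1 timeout(1): 1[cand,t=1,-]
e2 deliver 1→0: 0[foll,t=1,-]
e3 deliver 0→1: 1[lead,t=1,-]
e4 deliver 1→2: 2[foll,t=1,-]
e5 deliver 2→1: ·
e6 propose(1,'r'): 1[lead,t=1,r]
e7 deliver 1→0: 0[foll,t=1,r]
e8 deliver 0→1: ·
e9 propose(0,'y'): ·
e10 deliver 0→2: ·
e11 deliver 2→1: ·
e12 crash(0): 0[✗foll,t=1,r]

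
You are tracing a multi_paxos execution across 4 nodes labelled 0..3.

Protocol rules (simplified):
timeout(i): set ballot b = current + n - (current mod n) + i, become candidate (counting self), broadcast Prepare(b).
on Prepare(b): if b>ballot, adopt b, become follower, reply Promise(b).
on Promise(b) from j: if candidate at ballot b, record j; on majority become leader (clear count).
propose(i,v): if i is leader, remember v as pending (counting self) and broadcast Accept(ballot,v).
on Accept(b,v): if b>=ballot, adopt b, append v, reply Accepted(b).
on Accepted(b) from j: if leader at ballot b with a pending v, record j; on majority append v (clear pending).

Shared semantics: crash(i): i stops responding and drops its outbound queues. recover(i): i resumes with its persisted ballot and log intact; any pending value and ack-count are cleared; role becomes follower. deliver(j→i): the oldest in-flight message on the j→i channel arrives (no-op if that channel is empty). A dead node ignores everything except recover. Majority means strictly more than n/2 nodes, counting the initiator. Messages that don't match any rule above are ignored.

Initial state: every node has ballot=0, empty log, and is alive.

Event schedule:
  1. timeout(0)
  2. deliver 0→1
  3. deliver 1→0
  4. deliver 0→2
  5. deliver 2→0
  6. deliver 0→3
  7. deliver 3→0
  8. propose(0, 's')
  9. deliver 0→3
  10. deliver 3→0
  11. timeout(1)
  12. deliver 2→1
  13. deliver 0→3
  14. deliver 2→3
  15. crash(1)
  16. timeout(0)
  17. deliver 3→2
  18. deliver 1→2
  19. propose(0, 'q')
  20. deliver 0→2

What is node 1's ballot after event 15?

1. timeout(0):  <0:cand b4 ->
2. deliver 0→1:  <1:foll b4 ->
3. deliver 1→0:  nop
4. deliver 0→2:  <2:foll b4 ->
5. deliver 2→0:  <0:lead b4 ->
6. deliver 0→3:  <3:foll b4 ->
7. deliver 3→0:  nop
8. propose(0,'s'):  nop
9. deliver 0→3:  <3:foll b4 s>
10. deliver 3→0:  nop
11. timeout(1):  <1:cand b9 ->
12. deliver 2→1:  nop
13. deliver 0→3:  nop
14. deliver 2→3:  nop
15. crash(1):  <1:✗cand b9 ->

9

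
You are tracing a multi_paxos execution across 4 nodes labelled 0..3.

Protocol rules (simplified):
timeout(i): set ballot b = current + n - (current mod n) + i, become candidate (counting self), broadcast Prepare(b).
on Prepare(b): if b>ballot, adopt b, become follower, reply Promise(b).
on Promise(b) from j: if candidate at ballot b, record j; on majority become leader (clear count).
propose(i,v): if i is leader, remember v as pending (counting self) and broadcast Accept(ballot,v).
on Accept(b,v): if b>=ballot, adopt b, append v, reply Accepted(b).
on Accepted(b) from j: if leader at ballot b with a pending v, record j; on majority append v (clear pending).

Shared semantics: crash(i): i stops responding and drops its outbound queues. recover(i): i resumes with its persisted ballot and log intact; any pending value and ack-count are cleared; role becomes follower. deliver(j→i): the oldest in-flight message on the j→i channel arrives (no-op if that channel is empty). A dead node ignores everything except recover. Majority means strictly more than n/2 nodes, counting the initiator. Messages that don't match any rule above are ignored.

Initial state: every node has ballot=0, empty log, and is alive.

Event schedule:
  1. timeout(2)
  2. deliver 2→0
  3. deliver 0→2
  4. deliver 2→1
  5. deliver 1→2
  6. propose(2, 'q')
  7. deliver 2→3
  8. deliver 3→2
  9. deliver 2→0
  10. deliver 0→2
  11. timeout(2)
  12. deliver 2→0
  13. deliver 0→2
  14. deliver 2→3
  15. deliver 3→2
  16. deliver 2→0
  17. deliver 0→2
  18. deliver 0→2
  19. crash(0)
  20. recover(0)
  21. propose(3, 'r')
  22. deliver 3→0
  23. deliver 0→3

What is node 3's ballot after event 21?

6

1. timeout(2):  <2:cand b6 ->
2. deliver 2→0:  <0:foll b6 ->
3. deliver 0→2:  nop
4. deliver 2→1:  <1:foll b6 ->
5. deliver 1→2:  <2:lead b6 ->
6. propose(2,'q'):  nop
7. deliver 2→3:  <3:foll b6 ->
8. deliver 3→2:  nop
9. deliver 2→0:  <0:foll b6 q>
10. deliver 0→2:  nop
11. timeout(2):  <2:cand b10 ->
12. deliver 2→0:  <0:foll b10 q>
13. deliver 0→2:  nop
14. deliver 2→3:  <3:foll b6 q>
15. deliver 3→2:  nop
16. deliver 2→0:  nop
17. deliver 0→2:  nop
18. deliver 0→2:  nop
19. crash(0):  <0:✗foll b10 q>
20. recover(0):  <0:foll b10 q>
21. propose(3,'r'):  nop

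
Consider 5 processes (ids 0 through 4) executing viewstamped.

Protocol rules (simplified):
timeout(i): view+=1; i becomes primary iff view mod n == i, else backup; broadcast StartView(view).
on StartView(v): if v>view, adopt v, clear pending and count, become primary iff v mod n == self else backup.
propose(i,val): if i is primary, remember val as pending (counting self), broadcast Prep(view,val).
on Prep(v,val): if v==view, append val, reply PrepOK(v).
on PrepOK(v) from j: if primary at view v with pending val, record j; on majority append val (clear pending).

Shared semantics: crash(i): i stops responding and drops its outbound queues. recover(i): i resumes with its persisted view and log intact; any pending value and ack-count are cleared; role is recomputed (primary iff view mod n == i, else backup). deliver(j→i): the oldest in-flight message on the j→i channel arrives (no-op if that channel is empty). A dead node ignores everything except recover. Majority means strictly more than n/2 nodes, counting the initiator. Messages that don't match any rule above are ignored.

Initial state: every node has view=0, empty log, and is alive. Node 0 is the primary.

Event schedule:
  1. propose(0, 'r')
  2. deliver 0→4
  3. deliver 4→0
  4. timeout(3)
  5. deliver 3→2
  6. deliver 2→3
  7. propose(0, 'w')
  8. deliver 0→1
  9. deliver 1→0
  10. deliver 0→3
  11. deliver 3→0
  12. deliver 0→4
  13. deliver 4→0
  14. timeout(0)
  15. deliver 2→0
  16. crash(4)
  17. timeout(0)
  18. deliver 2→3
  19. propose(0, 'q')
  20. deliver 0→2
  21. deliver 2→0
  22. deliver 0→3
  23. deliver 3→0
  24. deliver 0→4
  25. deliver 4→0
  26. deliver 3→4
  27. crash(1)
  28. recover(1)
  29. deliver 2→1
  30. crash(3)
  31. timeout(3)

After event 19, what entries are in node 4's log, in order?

e1 propose(0,'r'): ·
e2 deliver 0→4: 4[back,v=0,r]
e3 deliver 4→0: ·
e4 timeout(3): 3[back,v=1,-]
e5 deliver 3→2: 2[back,v=1,-]
e6 deliver 2→3: ·
e7 propose(0,'w'): ·
e8 deliver 0→1: 1[back,v=0,r]
e9 deliver 1→0: ·
e10 deliver 0→3: ·
e11 deliver 3→0: 0[back,v=1,-]
e12 deliver 0→4: 4[back,v=0,r,w]
e13 deliver 4→0: ·
e14 timeout(0): 0[back,v=2,-]
e15 deliver 2→0: ·
e16 crash(4): 4[✗back,v=0,r,w]
e17 timeout(0): 0[back,v=3,-]
e18 deliver 2→3: ·
e19 propose(0,'q'): ·

r,w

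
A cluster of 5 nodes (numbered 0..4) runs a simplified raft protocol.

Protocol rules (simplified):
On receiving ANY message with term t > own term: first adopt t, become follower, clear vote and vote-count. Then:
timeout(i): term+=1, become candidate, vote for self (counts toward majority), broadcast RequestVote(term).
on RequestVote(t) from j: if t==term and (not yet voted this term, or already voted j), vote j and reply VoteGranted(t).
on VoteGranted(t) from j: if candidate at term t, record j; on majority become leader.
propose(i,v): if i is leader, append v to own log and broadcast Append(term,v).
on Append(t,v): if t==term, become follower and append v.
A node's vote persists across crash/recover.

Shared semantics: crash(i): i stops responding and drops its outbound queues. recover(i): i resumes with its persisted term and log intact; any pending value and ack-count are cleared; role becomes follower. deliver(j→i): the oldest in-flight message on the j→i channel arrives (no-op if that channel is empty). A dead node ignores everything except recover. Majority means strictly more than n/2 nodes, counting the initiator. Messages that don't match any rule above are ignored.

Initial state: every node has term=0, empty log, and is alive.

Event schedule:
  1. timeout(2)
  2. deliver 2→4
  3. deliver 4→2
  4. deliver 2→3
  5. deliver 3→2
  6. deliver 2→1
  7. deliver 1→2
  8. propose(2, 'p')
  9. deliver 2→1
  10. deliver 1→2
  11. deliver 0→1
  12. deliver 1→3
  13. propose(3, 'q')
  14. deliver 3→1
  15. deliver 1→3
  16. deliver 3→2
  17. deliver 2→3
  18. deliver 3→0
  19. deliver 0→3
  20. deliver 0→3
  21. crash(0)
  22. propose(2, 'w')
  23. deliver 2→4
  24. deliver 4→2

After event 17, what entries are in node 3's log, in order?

p

step 1 timeout(2): 2={cand,t=1,log=-}
step 2 deliver 2→4: 4={foll,t=1,log=-}
step 3 deliver 4→2: —
step 4 deliver 2→3: 3={foll,t=1,log=-}
step 5 deliver 3→2: 2={lead,t=1,log=-}
step 6 deliver 2→1: 1={foll,t=1,log=-}
step 7 deliver 1→2: —
step 8 propose(2,'p'): 2={lead,t=1,log=p}
step 9 deliver 2→1: 1={foll,t=1,log=p}
step 10 deliver 1→2: —
step 11 deliver 0→1: —
step 12 deliver 1→3: —
step 13 propose(3,'q'): —
step 14 deliver 3→1: —
step 15 deliver 1→3: —
step 16 deliver 3→2: —
step 17 deliver 2→3: 3={foll,t=1,log=p}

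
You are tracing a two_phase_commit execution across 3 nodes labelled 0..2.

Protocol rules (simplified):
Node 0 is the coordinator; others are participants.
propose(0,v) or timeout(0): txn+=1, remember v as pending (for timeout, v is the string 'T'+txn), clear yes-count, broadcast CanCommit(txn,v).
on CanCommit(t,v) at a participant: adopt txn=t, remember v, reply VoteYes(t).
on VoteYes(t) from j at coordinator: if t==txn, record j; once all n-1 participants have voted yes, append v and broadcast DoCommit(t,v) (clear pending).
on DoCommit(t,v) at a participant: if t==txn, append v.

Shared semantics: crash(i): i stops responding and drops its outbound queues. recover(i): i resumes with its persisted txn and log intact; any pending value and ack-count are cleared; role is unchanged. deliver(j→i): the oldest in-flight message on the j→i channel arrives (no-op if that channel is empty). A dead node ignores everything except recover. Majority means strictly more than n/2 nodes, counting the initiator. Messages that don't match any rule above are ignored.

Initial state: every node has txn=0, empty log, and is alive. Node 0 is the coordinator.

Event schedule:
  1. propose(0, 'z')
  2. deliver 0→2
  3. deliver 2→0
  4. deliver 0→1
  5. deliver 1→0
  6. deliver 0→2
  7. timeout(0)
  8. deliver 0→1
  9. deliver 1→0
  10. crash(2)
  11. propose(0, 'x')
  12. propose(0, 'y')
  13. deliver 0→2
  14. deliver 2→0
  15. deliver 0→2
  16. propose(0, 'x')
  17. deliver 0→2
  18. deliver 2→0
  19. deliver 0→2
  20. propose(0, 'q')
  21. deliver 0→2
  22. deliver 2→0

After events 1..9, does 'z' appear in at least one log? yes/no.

yes

1. propose(0,'z'):  <0:coor t1 ->
2. deliver 0→2:  <2:part t1 ->
3. deliver 2→0:  nop
4. deliver 0→1:  <1:part t1 ->
5. deliver 1→0:  <0:coor t1 z>
6. deliver 0→2:  <2:part t1 z>
7. timeout(0):  <0:coor t2 z>
8. deliver 0→1:  <1:part t1 z>
9. deliver 1→0:  nop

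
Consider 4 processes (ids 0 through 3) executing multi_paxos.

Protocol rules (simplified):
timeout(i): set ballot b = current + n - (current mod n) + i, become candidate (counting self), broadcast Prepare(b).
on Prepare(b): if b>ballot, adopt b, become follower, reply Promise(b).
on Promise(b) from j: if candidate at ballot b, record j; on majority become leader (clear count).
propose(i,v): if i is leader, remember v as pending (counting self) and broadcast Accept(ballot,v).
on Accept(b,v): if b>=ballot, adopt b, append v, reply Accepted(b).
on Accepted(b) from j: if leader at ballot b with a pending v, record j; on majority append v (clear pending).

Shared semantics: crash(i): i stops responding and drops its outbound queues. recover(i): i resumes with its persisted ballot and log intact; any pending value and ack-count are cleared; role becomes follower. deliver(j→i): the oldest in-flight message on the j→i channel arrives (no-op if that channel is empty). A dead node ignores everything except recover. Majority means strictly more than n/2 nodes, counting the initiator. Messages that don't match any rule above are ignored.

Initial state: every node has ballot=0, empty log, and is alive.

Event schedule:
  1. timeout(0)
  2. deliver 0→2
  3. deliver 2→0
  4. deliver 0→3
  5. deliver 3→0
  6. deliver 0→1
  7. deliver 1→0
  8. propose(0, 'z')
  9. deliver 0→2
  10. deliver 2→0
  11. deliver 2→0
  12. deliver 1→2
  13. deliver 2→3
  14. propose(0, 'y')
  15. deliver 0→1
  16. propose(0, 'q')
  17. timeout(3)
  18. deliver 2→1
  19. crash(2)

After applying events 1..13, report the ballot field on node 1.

4

e1 timeout(0): 0[cand,b=4,-]
e2 deliver 0→2: 2[foll,b=4,-]
e3 deliver 2→0: ·
e4 deliver 0→3: 3[foll,b=4,-]
e5 deliver 3→0: 0[lead,b=4,-]
e6 deliver 0→1: 1[foll,b=4,-]
e7 deliver 1→0: ·
e8 propose(0,'z'): ·
e9 deliver 0→2: 2[foll,b=4,z]
e10 deliver 2→0: ·
e11 deliver 2→0: ·
e12 deliver 1→2: ·
e13 deliver 2→3: ·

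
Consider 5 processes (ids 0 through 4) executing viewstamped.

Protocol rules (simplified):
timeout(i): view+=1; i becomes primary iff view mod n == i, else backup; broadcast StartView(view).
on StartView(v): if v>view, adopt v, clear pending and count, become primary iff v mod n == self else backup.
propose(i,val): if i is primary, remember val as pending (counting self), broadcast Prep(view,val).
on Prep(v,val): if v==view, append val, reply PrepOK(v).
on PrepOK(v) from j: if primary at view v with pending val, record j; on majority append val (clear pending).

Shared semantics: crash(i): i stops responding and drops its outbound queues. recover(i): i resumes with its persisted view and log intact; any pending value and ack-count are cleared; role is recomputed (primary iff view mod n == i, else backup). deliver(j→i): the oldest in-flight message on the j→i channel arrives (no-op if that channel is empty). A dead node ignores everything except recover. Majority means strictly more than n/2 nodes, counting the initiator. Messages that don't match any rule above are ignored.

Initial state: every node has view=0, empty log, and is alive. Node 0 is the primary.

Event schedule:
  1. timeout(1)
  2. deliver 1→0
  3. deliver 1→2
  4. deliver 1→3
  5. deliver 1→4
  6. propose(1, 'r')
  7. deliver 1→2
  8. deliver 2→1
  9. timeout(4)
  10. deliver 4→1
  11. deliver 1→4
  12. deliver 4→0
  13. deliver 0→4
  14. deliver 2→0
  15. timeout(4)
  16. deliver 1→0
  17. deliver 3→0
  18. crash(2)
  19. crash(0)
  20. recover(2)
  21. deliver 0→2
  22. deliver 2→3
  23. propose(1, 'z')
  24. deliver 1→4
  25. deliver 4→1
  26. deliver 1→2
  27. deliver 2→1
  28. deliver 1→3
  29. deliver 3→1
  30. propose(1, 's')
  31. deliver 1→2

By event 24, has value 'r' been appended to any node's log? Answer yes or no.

yes

e1 timeout(1): 1[prim,v=1,-]
e2 deliver 1→0: 0[back,v=1,-]
e3 deliver 1→2: 2[back,v=1,-]
e4 deliver 1→3: 3[back,v=1,-]
e5 deliver 1→4: 4[back,v=1,-]
e6 propose(1,'r'): ·
e7 deliver 1→2: 2[back,v=1,r]
e8 deliver 2→1: ·
e9 timeout(4): 4[back,v=2,-]
e10 deliver 4→1: 1[back,v=2,-]
e11 deliver 1→4: ·
e12 deliver 4→0: 0[back,v=2,-]
e13 deliver 0→4: ·
e14 deliver 2→0: ·
e15 timeout(4): 4[back,v=3,-]
e16 deliver 1→0: ·
e17 deliver 3→0: ·
e18 crash(2): 2[✗back,v=1,r]
e19 crash(0): 0[✗back,v=2,-]
e20 recover(2): 2[back,v=1,r]
e21 deliver 0→2: ·
e22 deliver 2→3: ·
e23 propose(1,'z'): ·
e24 deliver 1→4: ·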